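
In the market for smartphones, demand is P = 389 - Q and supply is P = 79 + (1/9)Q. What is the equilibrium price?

P* = 110

Set the two price expressions equal: 389 - Q = 79 + (1/9)Q.
310 = (10/9)Q, so Q* = 279.
P* = 389 − (1)(279) = 110.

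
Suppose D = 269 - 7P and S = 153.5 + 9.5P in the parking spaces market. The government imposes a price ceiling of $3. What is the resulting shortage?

Equilibrium price would be P* = 7, so the ceiling at 3 binds.
At P = 3: D = 269 − 7(3) = 248, S = 153.5 + 9.5(3) = 182.
Shortage = 248 − 182 = 66.

Shortage = 66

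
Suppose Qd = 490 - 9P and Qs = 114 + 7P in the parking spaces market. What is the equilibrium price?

P* = 23.5

Set Qd = Qs: 490 - 9P = 114 + 7P.
376 = 16P, so P* = 23.5.
Q* = 490 − 9(23.5) = 278.5.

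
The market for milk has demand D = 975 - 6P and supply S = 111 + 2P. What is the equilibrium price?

Set D = S: 975 - 6P = 111 + 2P.
864 = 8P, so P* = 108.
Q* = 975 − 6(108) = 327.

P* = 108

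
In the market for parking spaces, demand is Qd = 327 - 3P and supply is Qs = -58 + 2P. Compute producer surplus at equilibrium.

Producer surplus = 2304

Equilibrium: 327 - 3P = -58 + 2P gives P* = 77, Q* = 96.
Supply starts at P = 29 (where Qs = 0).
PS = ½(77 − 29)(96) = 2304.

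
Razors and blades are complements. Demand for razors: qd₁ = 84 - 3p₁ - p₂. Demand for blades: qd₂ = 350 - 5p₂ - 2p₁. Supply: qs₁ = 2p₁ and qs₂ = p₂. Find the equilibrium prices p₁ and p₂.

Market 1: 84 - 3p₁ - p₂ = 2p₁ → 5p₁ + p₂ = 84.
Market 2: 6p₂ + 2p₁ = 350.
Eliminating p₂: 6×(1) − 1×(2) gives 28p₁ = 154, so p₁ = 5.5.
Back-substitute into (2): p₂ = (350 − 2×5.5) / 6 = 56.5.

p₁ = 5.5, p₂ = 56.5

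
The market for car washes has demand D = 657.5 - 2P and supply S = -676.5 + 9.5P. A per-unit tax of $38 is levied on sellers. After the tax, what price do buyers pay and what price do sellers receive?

Buyers pay 3390/23, sellers receive 2516/23

Pre-tax equilibrium: P* = 116, Q* = 425.5.
Tax on sellers shifts supply to S = -676.5 + 9.5(P − 38) = -1037.5 + 9.5P.
657.5 - 2P = -1037.5 + 9.5P gives buyer price Pb = 3390/23; sellers receive Ps = 3390/23 − 38 = 2516/23.
New quantity: Q = 657.5 − 2(3390/23) = 16685/46.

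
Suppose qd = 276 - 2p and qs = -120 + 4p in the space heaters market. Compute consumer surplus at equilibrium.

Equilibrium: 276 - 2p = -120 + 4p gives p* = 66, q* = 144.
Demand choke price (qd = 0): p = 138.
CS = ½(138 − 66)(144) = 5184.

Consumer surplus = 5184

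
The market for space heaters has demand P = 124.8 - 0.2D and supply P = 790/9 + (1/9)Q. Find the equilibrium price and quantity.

Set the two price expressions equal: 124.8 - 0.2Q = 790/9 + (1/9)Q.
1666/45 = (14/45)Q, so Q* = 119.
P* = 124.8 − (0.2)(119) = 101.

P* = 101, Q* = 119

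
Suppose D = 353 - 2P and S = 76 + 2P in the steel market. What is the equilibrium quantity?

Q* = 214.5

Set D = S: 353 - 2P = 76 + 2P.
277 = 4P, so P* = 69.25.
Q* = 353 − 2(69.25) = 214.5.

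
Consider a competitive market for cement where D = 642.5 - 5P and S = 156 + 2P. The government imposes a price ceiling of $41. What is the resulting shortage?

Shortage = 199.5

Equilibrium price would be P* = 69.5, so the ceiling at 41 binds.
At P = 41: D = 642.5 − 5(41) = 437.5, S = 156 + 2(41) = 238.
Shortage = 437.5 − 238 = 199.5.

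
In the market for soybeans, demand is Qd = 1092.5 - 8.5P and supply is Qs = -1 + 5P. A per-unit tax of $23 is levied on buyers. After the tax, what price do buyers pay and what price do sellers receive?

Buyers pay 2417/27, sellers receive 1796/27

Pre-tax equilibrium: P* = 81, Q* = 404.
Tax on buyers shifts demand to Qd = 1092.5 − 8.5(P + 23) = 897 - 8.5P.
897 - 8.5P = -1 + 5P gives seller price Ps = 1796/27; buyers pay Pb = 1796/27 + 23 = 2417/27.
New quantity: Q = 1092.5 − 8.5(2417/27) = 8953/27.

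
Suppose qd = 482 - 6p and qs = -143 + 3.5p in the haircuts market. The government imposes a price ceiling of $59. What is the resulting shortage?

Shortage = 64.5

Equilibrium price would be p* = 1250/19, so the ceiling at 59 binds.
At p = 59: qd = 482 − 6(59) = 128, qs = -143 + 3.5(59) = 63.5.
Shortage = 128 − 63.5 = 64.5.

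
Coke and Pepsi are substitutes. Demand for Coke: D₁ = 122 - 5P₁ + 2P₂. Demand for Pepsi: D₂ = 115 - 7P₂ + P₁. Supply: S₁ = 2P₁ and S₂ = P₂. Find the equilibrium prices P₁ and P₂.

Market 1: 122 - 5P₁ + 2P₂ = 2P₁ → 7P₁ - 2P₂ = 122.
Market 2: 8P₂ - P₁ = 115.
Eliminating P₂: 8×(1) + 2×(2) gives 54P₁ = 1206, so P₁ = 67/3.
Back-substitute into (2): P₂ = (115 + 1×67/3) / 8 = 103/6.

P₁ = 67/3, P₂ = 103/6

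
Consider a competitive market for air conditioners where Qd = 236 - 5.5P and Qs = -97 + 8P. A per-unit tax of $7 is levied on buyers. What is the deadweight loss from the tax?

Deadweight loss = 2156/27

Pre-tax equilibrium: P* = 74/3, Q* = 301/3.
Tax on buyers shifts demand to Qd = 236 − 5.5(P + 7) = 197.5 - 5.5P.
197.5 - 5.5P = -97 + 8P gives seller price Ps = 589/27; buyers pay Pb = 589/27 + 7 = 778/27.
New quantity: Q = 236 − 5.5(778/27) = 2093/27.
DWL = ½ × 7 × (301/3 − 2093/27) = 2156/27.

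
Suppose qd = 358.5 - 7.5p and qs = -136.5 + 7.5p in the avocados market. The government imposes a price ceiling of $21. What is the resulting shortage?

Equilibrium price would be p* = 33, so the ceiling at 21 binds.
At p = 21: qd = 358.5 − 7.5(21) = 201, qs = -136.5 + 7.5(21) = 21.
Shortage = 201 − 21 = 180.

Shortage = 180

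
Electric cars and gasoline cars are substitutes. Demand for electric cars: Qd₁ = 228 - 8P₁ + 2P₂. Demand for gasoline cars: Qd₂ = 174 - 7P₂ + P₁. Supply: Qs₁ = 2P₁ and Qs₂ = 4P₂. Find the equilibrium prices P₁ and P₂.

P₁ = 238/9, P₂ = 164/9

Market 1: 228 - 8P₁ + 2P₂ = 2P₁ → 10P₁ - 2P₂ = 228.
Market 2: 11P₂ - P₁ = 174.
Eliminating P₂: 11×(1) + 2×(2) gives 108P₁ = 2856, so P₁ = 238/9.
Back-substitute into (2): P₂ = (174 + 1×238/9) / 11 = 164/9.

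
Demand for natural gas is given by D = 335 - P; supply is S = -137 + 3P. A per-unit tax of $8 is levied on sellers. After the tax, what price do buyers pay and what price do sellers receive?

Pre-tax equilibrium: P* = 118, Q* = 217.
Tax on sellers shifts supply to S = -137 + 3(P − 8) = -161 + 3P.
335 - P = -161 + 3P gives buyer price Pb = 124; sellers receive Ps = 124 − 8 = 116.
New quantity: Q = 335 − 1(124) = 211.

Buyers pay $124, sellers receive $116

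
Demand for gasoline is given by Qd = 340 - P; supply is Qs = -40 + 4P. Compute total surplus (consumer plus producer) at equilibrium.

Total surplus = 43560

Equilibrium: 340 - P = -40 + 4P gives P* = 76, Q* = 264.
Demand choke price: P = 340; supply starts at P = 10.
CS = ½(340 − 76)(264) = 34848; PS = ½(76 − 10)(264) = 8712.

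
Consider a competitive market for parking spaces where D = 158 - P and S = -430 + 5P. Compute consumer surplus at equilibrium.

Equilibrium: 158 - P = -430 + 5P gives P* = 98, Q* = 60.
Demand choke price (D = 0): P = 158.
CS = ½(158 − 98)(60) = 1800.

Consumer surplus = 1800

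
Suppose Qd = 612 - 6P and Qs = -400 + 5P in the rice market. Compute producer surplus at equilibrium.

Producer surplus = 360

Equilibrium: 612 - 6P = -400 + 5P gives P* = 92, Q* = 60.
Supply starts at P = 80 (where Qs = 0).
PS = ½(92 − 80)(60) = 360.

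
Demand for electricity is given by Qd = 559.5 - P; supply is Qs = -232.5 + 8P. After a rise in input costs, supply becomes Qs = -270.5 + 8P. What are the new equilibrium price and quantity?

Original equilibrium: P* = 88, Q* = 471.5.
New equilibrium: 559.5 - P = -270.5 + 8P, so 830 = 9P and P' = 830/9; Q' = 559.5 − 1(830/9) = 8411/18.

P' = 830/9, Q' = 8411/18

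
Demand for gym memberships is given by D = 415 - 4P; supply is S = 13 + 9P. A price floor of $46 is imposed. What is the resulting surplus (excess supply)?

Equilibrium price would be P* = 402/13, so the floor at 46 binds.
At P = 46: D = 231, S = 427.
Surplus = 427 − 231 = 196.

Surplus = 196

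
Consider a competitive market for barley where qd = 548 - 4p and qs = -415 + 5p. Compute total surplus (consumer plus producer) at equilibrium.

Equilibrium: 548 - 4p = -415 + 5p gives p* = 107, q* = 120.
Demand choke price: p = 137; supply starts at p = 83.
CS = ½(137 − 107)(120) = 1800; PS = ½(107 − 83)(120) = 1440.

Total surplus = 3240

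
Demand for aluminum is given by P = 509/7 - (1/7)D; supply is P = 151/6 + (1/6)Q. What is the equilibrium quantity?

Set the two price expressions equal: 509/7 - (1/7)Q = 151/6 + (1/6)Q.
1997/42 = (13/42)Q, so Q* = 1997/13.
P* = 509/7 − (1/7)(1997/13) = 660/13.

Q* = 1997/13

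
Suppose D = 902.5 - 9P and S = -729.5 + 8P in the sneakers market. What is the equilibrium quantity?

Set D = S: 902.5 - 9P = -729.5 + 8P.
1632 = 17P, so P* = 96.
Q* = 902.5 − 9(96) = 38.5.

Q* = 38.5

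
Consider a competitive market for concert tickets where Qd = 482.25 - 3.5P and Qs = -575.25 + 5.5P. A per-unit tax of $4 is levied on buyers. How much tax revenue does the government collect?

Tax revenue = 2248/9

Pre-tax equilibrium: P* = 117.5, Q* = 71.
Tax on buyers shifts demand to Qd = 482.25 − 3.5(P + 4) = 468.25 - 3.5P.
468.25 - 3.5P = -575.25 + 5.5P gives seller price Ps = 2087/18; buyers pay Pb = 2087/18 + 4 = 2159/18.
New quantity: Q = 482.25 − 3.5(2159/18) = 562/9.
Revenue = 4 × 562/9 = 2248/9.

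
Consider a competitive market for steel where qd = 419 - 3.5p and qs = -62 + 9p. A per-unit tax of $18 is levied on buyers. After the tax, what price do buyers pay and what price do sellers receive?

Pre-tax equilibrium: p* = 38.48, q* = 284.32.
Tax on buyers shifts demand to qd = 419 − 3.5(p + 18) = 356 - 3.5p.
356 - 3.5p = -62 + 9p gives seller price ps = 33.44; buyers pay pb = 33.44 + 18 = 51.44.
New quantity: q = 419 − 3.5(51.44) = 238.96.

Buyers pay $51.44, sellers receive $33.44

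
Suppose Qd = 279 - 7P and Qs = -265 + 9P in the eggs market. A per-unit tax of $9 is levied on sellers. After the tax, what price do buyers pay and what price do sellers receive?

Buyers pay $39.0625, sellers receive $30.0625

Pre-tax equilibrium: P* = 34, Q* = 41.
Tax on sellers shifts supply to Qs = -265 + 9(P − 9) = -346 + 9P.
279 - 7P = -346 + 9P gives buyer price Pb = 39.0625; sellers receive Ps = 39.0625 − 9 = 30.0625.
New quantity: Q = 279 − 7(39.0625) = 5.5625.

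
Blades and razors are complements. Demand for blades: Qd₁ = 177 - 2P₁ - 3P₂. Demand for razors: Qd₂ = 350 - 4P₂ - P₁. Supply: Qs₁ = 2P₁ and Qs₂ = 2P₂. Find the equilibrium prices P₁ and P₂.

P₁ = 4/7, P₂ = 1223/21

Market 1: 177 - 2P₁ - 3P₂ = 2P₁ → 4P₁ + 3P₂ = 177.
Market 2: 6P₂ + P₁ = 350.
Eliminating P₂: 6×(1) − 3×(2) gives 21P₁ = 12, so P₁ = 4/7.
Back-substitute into (2): P₂ = (350 − 1×4/7) / 6 = 1223/21.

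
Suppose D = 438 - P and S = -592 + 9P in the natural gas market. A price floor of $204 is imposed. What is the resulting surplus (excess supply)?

Surplus = 1010

Equilibrium price would be P* = 103, so the floor at 204 binds.
At P = 204: D = 234, S = 1244.
Surplus = 1244 − 234 = 1010.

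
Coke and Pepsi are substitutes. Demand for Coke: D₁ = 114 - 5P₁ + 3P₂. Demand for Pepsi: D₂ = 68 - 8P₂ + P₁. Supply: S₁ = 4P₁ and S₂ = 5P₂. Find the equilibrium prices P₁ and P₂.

P₁ = 281/19, P₂ = 121/19

Market 1: 114 - 5P₁ + 3P₂ = 4P₁ → 9P₁ - 3P₂ = 114.
Market 2: 13P₂ - P₁ = 68.
Eliminating P₂: 13×(1) + 3×(2) gives 114P₁ = 1686, so P₁ = 281/19.
Back-substitute into (2): P₂ = (68 + 1×281/19) / 13 = 121/19.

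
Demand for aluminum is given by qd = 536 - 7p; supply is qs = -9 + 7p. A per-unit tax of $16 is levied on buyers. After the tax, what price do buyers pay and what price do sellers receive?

Pre-tax equilibrium: p* = 545/14, q* = 263.5.
Tax on buyers shifts demand to qd = 536 − 7(p + 16) = 424 - 7p.
424 - 7p = -9 + 7p gives seller price ps = 433/14; buyers pay pb = 433/14 + 16 = 657/14.
New quantity: q = 536 − 7(657/14) = 207.5.

Buyers pay 657/14, sellers receive 433/14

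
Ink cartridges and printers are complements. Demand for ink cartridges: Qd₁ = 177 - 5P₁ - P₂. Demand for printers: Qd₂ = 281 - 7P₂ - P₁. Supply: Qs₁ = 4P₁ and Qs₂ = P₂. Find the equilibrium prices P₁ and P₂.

Market 1: 177 - 5P₁ - P₂ = 4P₁ → 9P₁ + P₂ = 177.
Market 2: 8P₂ + P₁ = 281.
Eliminating P₂: 8×(1) − 1×(2) gives 71P₁ = 1135, so P₁ = 1135/71.
Back-substitute into (2): P₂ = (281 − 1×1135/71) / 8 = 2352/71.

P₁ = 1135/71, P₂ = 2352/71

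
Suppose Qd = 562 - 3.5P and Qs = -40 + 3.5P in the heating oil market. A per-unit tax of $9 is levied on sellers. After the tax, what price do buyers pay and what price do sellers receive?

Buyers pay $90.5, sellers receive $81.5

Pre-tax equilibrium: P* = 86, Q* = 261.
Tax on sellers shifts supply to Qs = -40 + 3.5(P − 9) = -71.5 + 3.5P.
562 - 3.5P = -71.5 + 3.5P gives buyer price Pb = 90.5; sellers receive Ps = 90.5 − 9 = 81.5.
New quantity: Q = 562 − 3.5(90.5) = 245.25.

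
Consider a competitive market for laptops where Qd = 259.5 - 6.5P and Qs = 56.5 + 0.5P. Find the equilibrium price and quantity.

Set Qd = Qs: 259.5 - 6.5P = 56.5 + 0.5P.
203 = 7P, so P* = 29.
Q* = 259.5 − 6.5(29) = 71.

P* = 29, Q* = 71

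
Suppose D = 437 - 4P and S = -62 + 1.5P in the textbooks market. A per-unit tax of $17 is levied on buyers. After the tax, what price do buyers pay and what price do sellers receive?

Buyers pay 1049/11, sellers receive 862/11

Pre-tax equilibrium: P* = 998/11, Q* = 815/11.
Tax on buyers shifts demand to D = 437 − 4(P + 17) = 369 - 4P.
369 - 4P = -62 + 1.5P gives seller price Ps = 862/11; buyers pay Pb = 862/11 + 17 = 1049/11.
New quantity: Q = 437 − 4(1049/11) = 611/11.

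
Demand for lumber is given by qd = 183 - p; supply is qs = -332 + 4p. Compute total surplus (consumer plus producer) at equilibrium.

Equilibrium: 183 - p = -332 + 4p gives p* = 103, q* = 80.
Demand choke price: p = 183; supply starts at p = 83.
CS = ½(183 − 103)(80) = 3200; PS = ½(103 − 83)(80) = 800.

Total surplus = 4000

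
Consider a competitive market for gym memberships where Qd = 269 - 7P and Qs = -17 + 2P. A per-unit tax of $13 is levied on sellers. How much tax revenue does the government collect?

Tax revenue = 1027/3

Pre-tax equilibrium: P* = 286/9, Q* = 419/9.
Tax on sellers shifts supply to Qs = -17 + 2(P − 13) = -43 + 2P.
269 - 7P = -43 + 2P gives buyer price Pb = 104/3; sellers receive Ps = 104/3 − 13 = 65/3.
New quantity: Q = 269 − 7(104/3) = 79/3.
Revenue = 13 × 79/3 = 1027/3.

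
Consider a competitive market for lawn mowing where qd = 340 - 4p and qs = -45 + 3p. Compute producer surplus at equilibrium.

Producer surplus = 2400

Equilibrium: 340 - 4p = -45 + 3p gives p* = 55, q* = 120.
Supply starts at p = 15 (where qs = 0).
PS = ½(55 − 15)(120) = 2400.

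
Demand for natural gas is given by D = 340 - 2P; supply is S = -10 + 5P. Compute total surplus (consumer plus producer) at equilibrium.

Total surplus = 20160

Equilibrium: 340 - 2P = -10 + 5P gives P* = 50, Q* = 240.
Demand choke price: P = 170; supply starts at P = 2.
CS = ½(170 − 50)(240) = 14400; PS = ½(50 − 2)(240) = 5760.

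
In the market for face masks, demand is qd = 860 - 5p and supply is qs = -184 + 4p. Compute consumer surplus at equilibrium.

Equilibrium: 860 - 5p = -184 + 4p gives p* = 116, q* = 280.
Demand choke price (qd = 0): p = 172.
CS = ½(172 − 116)(280) = 7840.

Consumer surplus = 7840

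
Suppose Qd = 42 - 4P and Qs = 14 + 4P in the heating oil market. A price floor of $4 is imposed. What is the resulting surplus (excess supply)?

Surplus = 4

Equilibrium price would be P* = 3.5, so the floor at 4 binds.
At P = 4: Qd = 26, Qs = 30.
Surplus = 30 − 26 = 4.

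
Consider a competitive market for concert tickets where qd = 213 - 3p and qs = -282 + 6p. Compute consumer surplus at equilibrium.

Consumer surplus = 384

Equilibrium: 213 - 3p = -282 + 6p gives p* = 55, q* = 48.
Demand choke price (qd = 0): p = 71.
CS = ½(71 − 55)(48) = 384.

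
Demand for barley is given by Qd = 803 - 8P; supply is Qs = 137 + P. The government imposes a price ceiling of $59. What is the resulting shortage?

Equilibrium price would be P* = 74, so the ceiling at 59 binds.
At P = 59: Qd = 803 − 8(59) = 331, Qs = 137 + 1(59) = 196.
Shortage = 331 − 196 = 135.

Shortage = 135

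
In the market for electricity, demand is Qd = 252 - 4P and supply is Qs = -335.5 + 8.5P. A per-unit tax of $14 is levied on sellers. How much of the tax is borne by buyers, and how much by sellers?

Buyers bear $9.52, sellers bear $4.48

Pre-tax equilibrium: P* = 47, Q* = 64.
Tax on sellers shifts supply to Qs = -335.5 + 8.5(P − 14) = -454.5 + 8.5P.
252 - 4P = -454.5 + 8.5P gives buyer price Pb = 56.52; sellers receive Ps = 56.52 − 14 = 42.52.
New quantity: Q = 252 − 4(56.52) = 25.92.
Buyer burden = 56.52 − 47 = 9.52; seller burden = 47 − 42.52 = 4.48.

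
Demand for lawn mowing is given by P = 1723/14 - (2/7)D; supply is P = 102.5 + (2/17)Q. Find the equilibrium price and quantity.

Set the two price expressions equal: 1723/14 - (2/7)Q = 102.5 + (2/17)Q.
144/7 = (48/119)Q, so Q* = 51.
P* = 1723/14 − (2/7)(51) = 108.5.

P* = 108.5, Q* = 51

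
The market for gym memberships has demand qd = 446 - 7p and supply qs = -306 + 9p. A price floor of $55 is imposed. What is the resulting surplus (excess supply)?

Surplus = 128

Equilibrium price would be p* = 47, so the floor at 55 binds.
At p = 55: qd = 61, qs = 189.
Surplus = 189 − 61 = 128.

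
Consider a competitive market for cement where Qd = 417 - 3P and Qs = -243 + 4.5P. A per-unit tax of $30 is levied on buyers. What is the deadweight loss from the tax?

Pre-tax equilibrium: P* = 88, Q* = 153.
Tax on buyers shifts demand to Qd = 417 − 3(P + 30) = 327 - 3P.
327 - 3P = -243 + 4.5P gives seller price Ps = 76; buyers pay Pb = 76 + 30 = 106.
New quantity: Q = 417 − 3(106) = 99.
DWL = ½ × 30 × (153 − 99) = 810.

Deadweight loss = 810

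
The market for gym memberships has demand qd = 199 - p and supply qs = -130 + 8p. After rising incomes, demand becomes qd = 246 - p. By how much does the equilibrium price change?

Original equilibrium: p* = 329/9, q* = 1462/9.
New equilibrium: 246 - p = -130 + 8p, so 376 = 9p and p' = 376/9; q' = 246 − 1(376/9) = 1838/9.
Change in price: 376/9 − 329/9 = 47/9.

Δp = 47/9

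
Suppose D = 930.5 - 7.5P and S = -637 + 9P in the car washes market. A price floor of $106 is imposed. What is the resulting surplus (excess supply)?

Surplus = 181.5

Equilibrium price would be P* = 95, so the floor at 106 binds.
At P = 106: D = 135.5, S = 317.
Surplus = 317 − 135.5 = 181.5.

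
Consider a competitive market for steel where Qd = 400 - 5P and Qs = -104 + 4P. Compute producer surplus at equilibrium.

Producer surplus = 1800

Equilibrium: 400 - 5P = -104 + 4P gives P* = 56, Q* = 120.
Supply starts at P = 26 (where Qs = 0).
PS = ½(56 − 26)(120) = 1800.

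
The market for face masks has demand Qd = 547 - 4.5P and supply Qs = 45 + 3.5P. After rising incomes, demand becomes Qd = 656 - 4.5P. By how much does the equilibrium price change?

Original equilibrium: P* = 62.75, Q* = 264.625.
New equilibrium: 656 - 4.5P = 45 + 3.5P, so 611 = 8P and P' = 76.375; Q' = 656 − 4.5(76.375) = 312.3125.
Change in price: 76.375 − 62.75 = 13.625.

ΔP = 13.625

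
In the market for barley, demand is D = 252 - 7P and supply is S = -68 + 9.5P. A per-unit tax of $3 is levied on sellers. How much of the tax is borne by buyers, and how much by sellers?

Pre-tax equilibrium: P* = 640/33, Q* = 3836/33.
Tax on sellers shifts supply to S = -68 + 9.5(P − 3) = -96.5 + 9.5P.
252 - 7P = -96.5 + 9.5P gives buyer price Pb = 697/33; sellers receive Ps = 697/33 − 3 = 598/33.
New quantity: Q = 252 − 7(697/33) = 3437/33.
Buyer burden = 697/33 − 640/33 = 19/11; seller burden = 640/33 − 598/33 = 14/11.

Buyers bear 19/11, sellers bear 14/11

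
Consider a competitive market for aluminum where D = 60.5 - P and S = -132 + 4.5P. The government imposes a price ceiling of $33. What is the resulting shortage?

Shortage = 11

Equilibrium price would be P* = 35, so the ceiling at 33 binds.
At P = 33: D = 60.5 − 1(33) = 27.5, S = -132 + 4.5(33) = 16.5.
Shortage = 27.5 − 16.5 = 11.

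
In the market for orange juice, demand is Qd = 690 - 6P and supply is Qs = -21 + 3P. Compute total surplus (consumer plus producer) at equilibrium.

Equilibrium: 690 - 6P = -21 + 3P gives P* = 79, Q* = 216.
Demand choke price: P = 115; supply starts at P = 7.
CS = ½(115 − 79)(216) = 3888; PS = ½(79 − 7)(216) = 7776.

Total surplus = 11664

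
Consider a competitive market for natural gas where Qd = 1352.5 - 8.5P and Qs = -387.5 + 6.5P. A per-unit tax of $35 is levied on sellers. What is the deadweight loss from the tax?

Pre-tax equilibrium: P* = 116, Q* = 366.5.
Tax on sellers shifts supply to Qs = -387.5 + 6.5(P − 35) = -615 + 6.5P.
1352.5 - 8.5P = -615 + 6.5P gives buyer price Pb = 787/6; sellers receive Ps = 787/6 − 35 = 577/6.
New quantity: Q = 1352.5 − 8.5(787/6) = 2851/12.
DWL = ½ × 35 × (366.5 − 2851/12) = 54145/24.

Deadweight loss = 54145/24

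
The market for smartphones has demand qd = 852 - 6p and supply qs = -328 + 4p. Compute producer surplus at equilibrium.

Producer surplus = 2592

Equilibrium: 852 - 6p = -328 + 4p gives p* = 118, q* = 144.
Supply starts at p = 82 (where qs = 0).
PS = ½(118 − 82)(144) = 2592.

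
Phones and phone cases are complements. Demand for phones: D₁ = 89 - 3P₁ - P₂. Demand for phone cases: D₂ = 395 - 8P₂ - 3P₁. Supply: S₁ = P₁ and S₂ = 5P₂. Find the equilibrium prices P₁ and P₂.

P₁ = 762/49, P₂ = 1313/49

Market 1: 89 - 3P₁ - P₂ = P₁ → 4P₁ + P₂ = 89.
Market 2: 13P₂ + 3P₁ = 395.
Eliminating P₂: 13×(1) − 1×(2) gives 49P₁ = 762, so P₁ = 762/49.
Back-substitute into (2): P₂ = (395 − 3×762/49) / 13 = 1313/49.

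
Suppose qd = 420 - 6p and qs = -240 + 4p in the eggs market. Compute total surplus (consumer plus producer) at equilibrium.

Total surplus = 120

Equilibrium: 420 - 6p = -240 + 4p gives p* = 66, q* = 24.
Demand choke price: p = 70; supply starts at p = 60.
CS = ½(70 − 66)(24) = 48; PS = ½(66 − 60)(24) = 72.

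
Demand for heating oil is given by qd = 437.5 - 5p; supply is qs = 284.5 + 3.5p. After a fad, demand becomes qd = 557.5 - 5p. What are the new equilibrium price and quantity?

Original equilibrium: p* = 18, q* = 347.5.
New equilibrium: 557.5 - 5p = 284.5 + 3.5p, so 273 = 8.5p and p' = 546/17; q' = 557.5 − 5(546/17) = 13495/34.

p' = 546/17, q' = 13495/34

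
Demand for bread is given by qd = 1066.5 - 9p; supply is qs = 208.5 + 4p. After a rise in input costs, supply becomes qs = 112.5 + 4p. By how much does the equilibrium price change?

Δp = 96/13

Original equilibrium: p* = 66, q* = 472.5.
New equilibrium: 1066.5 - 9p = 112.5 + 4p, so 954 = 13p and p' = 954/13; q' = 1066.5 − 9(954/13) = 10557/26.
Change in price: 954/13 − 66 = 96/13.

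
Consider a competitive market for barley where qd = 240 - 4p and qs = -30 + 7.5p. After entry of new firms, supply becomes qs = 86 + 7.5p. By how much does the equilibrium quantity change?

Original equilibrium: p* = 540/23, q* = 3360/23.
New equilibrium: 240 - 4p = 86 + 7.5p, so 154 = 11.5p and p' = 308/23; q' = 240 − 4(308/23) = 4288/23.
Change in quantity: 4288/23 − 3360/23 = 928/23.

Δq = 928/23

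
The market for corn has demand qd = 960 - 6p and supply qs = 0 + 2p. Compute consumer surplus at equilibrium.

Equilibrium: 960 - 6p = 0 + 2p gives p* = 120, q* = 240.
Demand choke price (qd = 0): p = 160.
CS = ½(160 − 120)(240) = 4800.

Consumer surplus = 4800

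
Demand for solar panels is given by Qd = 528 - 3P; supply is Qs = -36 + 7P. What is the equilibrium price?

P* = 56.4

Set Qd = Qs: 528 - 3P = -36 + 7P.
564 = 10P, so P* = 56.4.
Q* = 528 − 3(56.4) = 358.8.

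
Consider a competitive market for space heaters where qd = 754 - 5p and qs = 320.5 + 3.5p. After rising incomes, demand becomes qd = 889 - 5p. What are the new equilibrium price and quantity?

p' = 1137/17, q' = 9428/17

Original equilibrium: p* = 51, q* = 499.
New equilibrium: 889 - 5p = 320.5 + 3.5p, so 568.5 = 8.5p and p' = 1137/17; q' = 889 − 5(1137/17) = 9428/17.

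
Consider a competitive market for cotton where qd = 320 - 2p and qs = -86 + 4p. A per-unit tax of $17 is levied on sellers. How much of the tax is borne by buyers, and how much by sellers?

Pre-tax equilibrium: p* = 203/3, q* = 554/3.
Tax on sellers shifts supply to qs = -86 + 4(p − 17) = -154 + 4p.
320 - 2p = -154 + 4p gives buyer price pb = 79; sellers receive ps = 79 − 17 = 62.
New quantity: q = 320 − 2(79) = 162.
Buyer burden = 79 − 203/3 = 34/3; seller burden = 203/3 − 62 = 17/3.

Buyers bear 34/3, sellers bear 17/3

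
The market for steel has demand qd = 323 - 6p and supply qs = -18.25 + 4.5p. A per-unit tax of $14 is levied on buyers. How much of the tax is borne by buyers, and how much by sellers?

Buyers bear $6, sellers bear $8

Pre-tax equilibrium: p* = 32.5, q* = 128.
Tax on buyers shifts demand to qd = 323 − 6(p + 14) = 239 - 6p.
239 - 6p = -18.25 + 4.5p gives seller price ps = 24.5; buyers pay pb = 24.5 + 14 = 38.5.
New quantity: q = 323 − 6(38.5) = 92.
Buyer burden = 38.5 − 32.5 = 6; seller burden = 32.5 − 24.5 = 8.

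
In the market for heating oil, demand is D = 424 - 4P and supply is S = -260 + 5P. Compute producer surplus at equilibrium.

Equilibrium: 424 - 4P = -260 + 5P gives P* = 76, Q* = 120.
Supply starts at P = 52 (where S = 0).
PS = ½(76 − 52)(120) = 1440.

Producer surplus = 1440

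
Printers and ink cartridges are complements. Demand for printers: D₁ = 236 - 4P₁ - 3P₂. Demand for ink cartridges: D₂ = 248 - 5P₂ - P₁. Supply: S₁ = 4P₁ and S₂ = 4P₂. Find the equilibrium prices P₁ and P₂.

P₁ = 20, P₂ = 76/3

Market 1: 236 - 4P₁ - 3P₂ = 4P₁ → 8P₁ + 3P₂ = 236.
Market 2: 9P₂ + P₁ = 248.
Eliminating P₂: 9×(1) − 3×(2) gives 69P₁ = 1380, so P₁ = 20.
Back-substitute into (2): P₂ = (248 − 1×20) / 9 = 76/3.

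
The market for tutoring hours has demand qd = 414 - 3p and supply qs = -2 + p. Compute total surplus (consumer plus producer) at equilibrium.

Equilibrium: 414 - 3p = -2 + p gives p* = 104, q* = 102.
Demand choke price: p = 138; supply starts at p = 2.
CS = ½(138 − 104)(102) = 1734; PS = ½(104 − 2)(102) = 5202.

Total surplus = 6936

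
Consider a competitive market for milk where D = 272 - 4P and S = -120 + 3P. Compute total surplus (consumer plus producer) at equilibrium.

Equilibrium: 272 - 4P = -120 + 3P gives P* = 56, Q* = 48.
Demand choke price: P = 68; supply starts at P = 40.
CS = ½(68 − 56)(48) = 288; PS = ½(56 − 40)(48) = 384.

Total surplus = 672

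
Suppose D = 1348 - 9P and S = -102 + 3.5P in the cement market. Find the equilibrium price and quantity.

P* = 116, Q* = 304

Set D = S: 1348 - 9P = -102 + 3.5P.
1450 = 12.5P, so P* = 116.
Q* = 1348 − 9(116) = 304.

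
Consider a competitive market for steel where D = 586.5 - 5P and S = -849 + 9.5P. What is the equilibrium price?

Set D = S: 586.5 - 5P = -849 + 9.5P.
1435.5 = 14.5P, so P* = 99.
Q* = 586.5 − 5(99) = 91.5.

P* = 99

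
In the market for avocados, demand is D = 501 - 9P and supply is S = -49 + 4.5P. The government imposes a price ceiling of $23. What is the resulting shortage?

Shortage = 239.5

Equilibrium price would be P* = 1100/27, so the ceiling at 23 binds.
At P = 23: D = 501 − 9(23) = 294, S = -49 + 4.5(23) = 54.5.
Shortage = 294 − 54.5 = 239.5.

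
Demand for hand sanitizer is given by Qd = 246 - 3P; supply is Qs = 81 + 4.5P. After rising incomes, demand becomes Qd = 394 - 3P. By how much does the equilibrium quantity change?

ΔQ = 88.8

Original equilibrium: P* = 22, Q* = 180.
New equilibrium: 394 - 3P = 81 + 4.5P, so 313 = 7.5P and P' = 626/15; Q' = 394 − 3(626/15) = 268.8.
Change in quantity: 268.8 − 180 = 88.8.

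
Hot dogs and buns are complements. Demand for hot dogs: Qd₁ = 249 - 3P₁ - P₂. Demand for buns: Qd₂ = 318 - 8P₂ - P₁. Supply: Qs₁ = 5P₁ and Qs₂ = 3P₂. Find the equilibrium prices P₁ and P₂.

Market 1: 249 - 3P₁ - P₂ = 5P₁ → 8P₁ + P₂ = 249.
Market 2: 11P₂ + P₁ = 318.
Eliminating P₂: 11×(1) − 1×(2) gives 87P₁ = 2421, so P₁ = 807/29.
Back-substitute into (2): P₂ = (318 − 1×807/29) / 11 = 765/29.

P₁ = 807/29, P₂ = 765/29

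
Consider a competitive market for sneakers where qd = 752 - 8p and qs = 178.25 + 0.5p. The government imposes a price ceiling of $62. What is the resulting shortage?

Equilibrium price would be p* = 67.5, so the ceiling at 62 binds.
At p = 62: qd = 752 − 8(62) = 256, qs = 178.25 + 0.5(62) = 209.25.
Shortage = 256 − 209.25 = 46.75.

Shortage = 46.75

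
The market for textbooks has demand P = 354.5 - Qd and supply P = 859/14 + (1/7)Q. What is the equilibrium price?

Set the two price expressions equal: 354.5 - Q = 859/14 + (1/7)Q.
2052/7 = (8/7)Q, so Q* = 256.5.
P* = 354.5 − (1)(256.5) = 98.

P* = 98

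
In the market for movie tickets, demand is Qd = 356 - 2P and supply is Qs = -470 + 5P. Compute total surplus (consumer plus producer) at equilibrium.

Total surplus = 5040

Equilibrium: 356 - 2P = -470 + 5P gives P* = 118, Q* = 120.
Demand choke price: P = 178; supply starts at P = 94.
CS = ½(178 − 118)(120) = 3600; PS = ½(118 − 94)(120) = 1440.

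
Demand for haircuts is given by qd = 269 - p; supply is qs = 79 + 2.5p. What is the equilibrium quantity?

q* = 1503/7

Set qd = qs: 269 - p = 79 + 2.5p.
190 = 3.5p, so p* = 380/7.
q* = 269 − 1(380/7) = 1503/7.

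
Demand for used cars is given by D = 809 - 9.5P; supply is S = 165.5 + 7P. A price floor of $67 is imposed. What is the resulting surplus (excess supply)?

Surplus = 462

Equilibrium price would be P* = 39, so the floor at 67 binds.
At P = 67: D = 172.5, S = 634.5.
Surplus = 634.5 − 172.5 = 462.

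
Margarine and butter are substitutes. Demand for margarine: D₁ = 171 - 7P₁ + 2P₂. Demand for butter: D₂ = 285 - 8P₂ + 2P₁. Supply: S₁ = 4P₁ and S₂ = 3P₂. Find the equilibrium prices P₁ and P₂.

Market 1: 171 - 7P₁ + 2P₂ = 4P₁ → 11P₁ - 2P₂ = 171.
Market 2: 11P₂ - 2P₁ = 285.
Eliminating P₂: 11×(1) + 2×(2) gives 117P₁ = 2451, so P₁ = 817/39.
Back-substitute into (2): P₂ = (285 + 2×817/39) / 11 = 1159/39.

P₁ = 817/39, P₂ = 1159/39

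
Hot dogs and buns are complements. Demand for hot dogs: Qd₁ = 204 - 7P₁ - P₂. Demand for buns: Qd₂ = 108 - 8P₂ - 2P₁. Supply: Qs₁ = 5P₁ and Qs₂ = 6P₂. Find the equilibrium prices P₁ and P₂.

P₁ = 1374/83, P₂ = 444/83

Market 1: 204 - 7P₁ - P₂ = 5P₁ → 12P₁ + P₂ = 204.
Market 2: 14P₂ + 2P₁ = 108.
Eliminating P₂: 14×(1) − 1×(2) gives 166P₁ = 2748, so P₁ = 1374/83.
Back-substitute into (2): P₂ = (108 − 2×1374/83) / 14 = 444/83.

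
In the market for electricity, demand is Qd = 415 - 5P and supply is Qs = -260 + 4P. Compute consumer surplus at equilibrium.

Consumer surplus = 160

Equilibrium: 415 - 5P = -260 + 4P gives P* = 75, Q* = 40.
Demand choke price (Qd = 0): P = 83.
CS = ½(83 − 75)(40) = 160.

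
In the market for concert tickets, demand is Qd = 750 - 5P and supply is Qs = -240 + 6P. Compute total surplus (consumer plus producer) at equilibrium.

Total surplus = 16500

Equilibrium: 750 - 5P = -240 + 6P gives P* = 90, Q* = 300.
Demand choke price: P = 150; supply starts at P = 40.
CS = ½(150 − 90)(300) = 9000; PS = ½(90 − 40)(300) = 7500.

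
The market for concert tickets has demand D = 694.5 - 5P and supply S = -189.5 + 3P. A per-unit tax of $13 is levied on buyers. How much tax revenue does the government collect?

Tax revenue = 1529.125

Pre-tax equilibrium: P* = 110.5, Q* = 142.
Tax on buyers shifts demand to D = 694.5 − 5(P + 13) = 629.5 - 5P.
629.5 - 5P = -189.5 + 3P gives seller price Ps = 102.375; buyers pay Pb = 102.375 + 13 = 115.375.
New quantity: Q = 694.5 − 5(115.375) = 117.625.
Revenue = 13 × 117.625 = 1529.125.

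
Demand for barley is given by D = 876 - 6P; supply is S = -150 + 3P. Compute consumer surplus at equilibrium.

Consumer surplus = 3072

Equilibrium: 876 - 6P = -150 + 3P gives P* = 114, Q* = 192.
Demand choke price (D = 0): P = 146.
CS = ½(146 − 114)(192) = 3072.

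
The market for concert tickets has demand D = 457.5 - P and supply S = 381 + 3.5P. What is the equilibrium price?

Set D = S: 457.5 - P = 381 + 3.5P.
76.5 = 4.5P, so P* = 17.
Q* = 457.5 − 1(17) = 440.5.

P* = 17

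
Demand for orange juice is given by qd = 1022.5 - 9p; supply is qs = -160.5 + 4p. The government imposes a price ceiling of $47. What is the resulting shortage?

Equilibrium price would be p* = 91, so the ceiling at 47 binds.
At p = 47: qd = 1022.5 − 9(47) = 599.5, qs = -160.5 + 4(47) = 27.5.
Shortage = 599.5 − 27.5 = 572.

Shortage = 572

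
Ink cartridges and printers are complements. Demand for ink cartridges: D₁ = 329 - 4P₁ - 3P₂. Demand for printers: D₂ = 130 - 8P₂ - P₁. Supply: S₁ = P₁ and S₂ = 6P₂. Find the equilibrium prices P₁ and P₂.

P₁ = 4216/67, P₂ = 321/67

Market 1: 329 - 4P₁ - 3P₂ = P₁ → 5P₁ + 3P₂ = 329.
Market 2: 14P₂ + P₁ = 130.
Eliminating P₂: 14×(1) − 3×(2) gives 67P₁ = 4216, so P₁ = 4216/67.
Back-substitute into (2): P₂ = (130 − 1×4216/67) / 14 = 321/67.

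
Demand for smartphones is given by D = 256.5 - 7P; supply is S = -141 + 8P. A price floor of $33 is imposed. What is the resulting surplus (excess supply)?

Surplus = 97.5

Equilibrium price would be P* = 26.5, so the floor at 33 binds.
At P = 33: D = 25.5, S = 123.
Surplus = 123 − 25.5 = 97.5.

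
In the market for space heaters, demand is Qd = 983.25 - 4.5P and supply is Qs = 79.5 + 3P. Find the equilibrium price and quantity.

Set Qd = Qs: 983.25 - 4.5P = 79.5 + 3P.
903.75 = 7.5P, so P* = 120.5.
Q* = 983.25 − 4.5(120.5) = 441.

P* = 120.5, Q* = 441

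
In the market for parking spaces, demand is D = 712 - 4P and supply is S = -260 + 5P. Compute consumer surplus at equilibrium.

Consumer surplus = 9800

Equilibrium: 712 - 4P = -260 + 5P gives P* = 108, Q* = 280.
Demand choke price (D = 0): P = 178.
CS = ½(178 − 108)(280) = 9800.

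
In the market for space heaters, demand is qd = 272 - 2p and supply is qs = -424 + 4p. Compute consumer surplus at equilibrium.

Consumer surplus = 400

Equilibrium: 272 - 2p = -424 + 4p gives p* = 116, q* = 40.
Demand choke price (qd = 0): p = 136.
CS = ½(136 − 116)(40) = 400.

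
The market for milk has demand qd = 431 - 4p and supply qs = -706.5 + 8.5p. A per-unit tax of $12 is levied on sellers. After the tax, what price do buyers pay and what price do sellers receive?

Pre-tax equilibrium: p* = 91, q* = 67.
Tax on sellers shifts supply to qs = -706.5 + 8.5(p − 12) = -808.5 + 8.5p.
431 - 4p = -808.5 + 8.5p gives buyer price pb = 99.16; sellers receive ps = 99.16 − 12 = 87.16.
New quantity: q = 431 − 4(99.16) = 34.36.

Buyers pay $99.16, sellers receive $87.16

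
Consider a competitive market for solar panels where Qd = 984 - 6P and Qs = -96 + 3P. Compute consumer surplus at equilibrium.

Equilibrium: 984 - 6P = -96 + 3P gives P* = 120, Q* = 264.
Demand choke price (Qd = 0): P = 164.
CS = ½(164 − 120)(264) = 5808.

Consumer surplus = 5808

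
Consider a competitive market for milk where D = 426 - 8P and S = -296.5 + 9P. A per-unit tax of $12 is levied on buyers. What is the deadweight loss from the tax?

Deadweight loss = 5184/17

Pre-tax equilibrium: P* = 42.5, Q* = 86.
Tax on buyers shifts demand to D = 426 − 8(P + 12) = 330 - 8P.
330 - 8P = -296.5 + 9P gives seller price Ps = 1253/34; buyers pay Pb = 1253/34 + 12 = 1661/34.
New quantity: Q = 426 − 8(1661/34) = 598/17.
DWL = ½ × 12 × (86 − 598/17) = 5184/17.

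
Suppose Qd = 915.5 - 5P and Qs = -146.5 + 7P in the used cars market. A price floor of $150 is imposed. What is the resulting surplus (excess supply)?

Equilibrium price would be P* = 88.5, so the floor at 150 binds.
At P = 150: Qd = 165.5, Qs = 903.5.
Surplus = 903.5 − 165.5 = 738.

Surplus = 738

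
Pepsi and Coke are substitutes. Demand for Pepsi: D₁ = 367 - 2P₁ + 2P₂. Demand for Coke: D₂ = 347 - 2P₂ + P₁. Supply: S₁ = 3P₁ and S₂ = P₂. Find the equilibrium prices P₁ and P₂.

Market 1: 367 - 2P₁ + 2P₂ = 3P₁ → 5P₁ - 2P₂ = 367.
Market 2: 3P₂ - P₁ = 347.
Eliminating P₂: 3×(1) + 2×(2) gives 13P₁ = 1795, so P₁ = 1795/13.
Back-substitute into (2): P₂ = (347 + 1×1795/13) / 3 = 2102/13.

P₁ = 1795/13, P₂ = 2102/13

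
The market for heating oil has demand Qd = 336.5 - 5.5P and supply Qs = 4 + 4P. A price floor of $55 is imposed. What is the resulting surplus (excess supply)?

Equilibrium price would be P* = 35, so the floor at 55 binds.
At P = 55: Qd = 34, Qs = 224.
Surplus = 224 − 34 = 190.

Surplus = 190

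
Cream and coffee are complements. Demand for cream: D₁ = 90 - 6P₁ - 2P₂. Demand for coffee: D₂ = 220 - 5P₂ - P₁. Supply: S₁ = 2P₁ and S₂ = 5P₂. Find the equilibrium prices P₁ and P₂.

P₁ = 230/39, P₂ = 835/39

Market 1: 90 - 6P₁ - 2P₂ = 2P₁ → 8P₁ + 2P₂ = 90.
Market 2: 10P₂ + P₁ = 220.
Eliminating P₂: 10×(1) − 2×(2) gives 78P₁ = 460, so P₁ = 230/39.
Back-substitute into (2): P₂ = (220 − 1×230/39) / 10 = 835/39.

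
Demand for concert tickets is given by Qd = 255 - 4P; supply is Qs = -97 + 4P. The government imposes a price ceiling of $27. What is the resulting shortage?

Shortage = 136

Equilibrium price would be P* = 44, so the ceiling at 27 binds.
At P = 27: Qd = 255 − 4(27) = 147, Qs = -97 + 4(27) = 11.
Shortage = 147 − 11 = 136.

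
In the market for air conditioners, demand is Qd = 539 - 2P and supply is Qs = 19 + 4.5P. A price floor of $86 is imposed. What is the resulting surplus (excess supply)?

Equilibrium price would be P* = 80, so the floor at 86 binds.
At P = 86: Qd = 367, Qs = 406.
Surplus = 406 − 367 = 39.

Surplus = 39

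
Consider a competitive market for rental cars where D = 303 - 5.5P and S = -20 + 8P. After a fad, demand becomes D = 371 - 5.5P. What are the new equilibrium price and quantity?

Original equilibrium: P* = 646/27, Q* = 4628/27.
New equilibrium: 371 - 5.5P = -20 + 8P, so 391 = 13.5P and P' = 782/27; Q' = 371 − 5.5(782/27) = 5716/27.

P' = 782/27, Q' = 5716/27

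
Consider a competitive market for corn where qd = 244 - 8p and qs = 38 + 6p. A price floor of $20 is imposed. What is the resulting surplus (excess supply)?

Equilibrium price would be p* = 103/7, so the floor at 20 binds.
At p = 20: qd = 84, qs = 158.
Surplus = 158 − 84 = 74.

Surplus = 74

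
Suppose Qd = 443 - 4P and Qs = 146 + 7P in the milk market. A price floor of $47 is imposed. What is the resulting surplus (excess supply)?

Equilibrium price would be P* = 27, so the floor at 47 binds.
At P = 47: Qd = 255, Qs = 475.
Surplus = 475 − 255 = 220.

Surplus = 220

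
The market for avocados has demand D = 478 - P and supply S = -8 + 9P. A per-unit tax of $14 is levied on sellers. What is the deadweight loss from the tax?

Pre-tax equilibrium: P* = 48.6, Q* = 429.4.
Tax on sellers shifts supply to S = -8 + 9(P − 14) = -134 + 9P.
478 - P = -134 + 9P gives buyer price Pb = 61.2; sellers receive Ps = 61.2 − 14 = 47.2.
New quantity: Q = 478 − 1(61.2) = 416.8.
DWL = ½ × 14 × (429.4 − 416.8) = 88.2.

Deadweight loss = 88.2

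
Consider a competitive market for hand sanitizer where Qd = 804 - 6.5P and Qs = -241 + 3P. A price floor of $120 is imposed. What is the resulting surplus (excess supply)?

Surplus = 95

Equilibrium price would be P* = 110, so the floor at 120 binds.
At P = 120: Qd = 24, Qs = 119.
Surplus = 119 − 24 = 95.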